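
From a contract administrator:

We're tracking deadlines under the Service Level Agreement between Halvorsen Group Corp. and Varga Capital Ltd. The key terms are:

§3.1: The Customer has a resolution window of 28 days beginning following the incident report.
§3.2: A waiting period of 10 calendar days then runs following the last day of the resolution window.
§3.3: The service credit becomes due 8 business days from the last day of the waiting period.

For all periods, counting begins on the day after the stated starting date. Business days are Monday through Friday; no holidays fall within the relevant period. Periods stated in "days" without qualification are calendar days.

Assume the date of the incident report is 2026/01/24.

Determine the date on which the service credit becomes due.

2026/03/13

The last day of the resolution window: 28 calendar days after 2026/01/24 is 2026/02/21.
The last day of the waiting period: 10 calendar days after 2026/02/21 is 2026/03/03.
From Tuesday, 2026/03/03, 8 business days (Mar 4, Mar 5, Mar 6, Mar 9, Mar 10, Mar 11, Mar 12, Mar 13, skipping weekends) brings us to Friday, 2026/03/13, which is the date on which the service credit becomes due.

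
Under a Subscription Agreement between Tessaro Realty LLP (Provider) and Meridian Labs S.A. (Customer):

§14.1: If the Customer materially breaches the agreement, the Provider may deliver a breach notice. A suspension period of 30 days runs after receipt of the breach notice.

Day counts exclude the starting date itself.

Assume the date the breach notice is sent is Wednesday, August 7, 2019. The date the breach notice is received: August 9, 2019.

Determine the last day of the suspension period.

The last day of the suspension period: August 9, 2019 + 30 days = September 8, 2019.

September 8, 2019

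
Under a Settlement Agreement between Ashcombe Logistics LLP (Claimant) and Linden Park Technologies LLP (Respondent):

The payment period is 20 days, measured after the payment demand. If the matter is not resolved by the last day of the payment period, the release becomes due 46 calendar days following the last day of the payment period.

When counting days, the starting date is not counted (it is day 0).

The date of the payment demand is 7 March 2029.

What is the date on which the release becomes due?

The last day of the payment period: 7 March 2029 + 20 days = 27 March 2029.
The date on which the release becomes due: 46 calendar days after 27 March 2029 is 12 May 2029.

12 May 2029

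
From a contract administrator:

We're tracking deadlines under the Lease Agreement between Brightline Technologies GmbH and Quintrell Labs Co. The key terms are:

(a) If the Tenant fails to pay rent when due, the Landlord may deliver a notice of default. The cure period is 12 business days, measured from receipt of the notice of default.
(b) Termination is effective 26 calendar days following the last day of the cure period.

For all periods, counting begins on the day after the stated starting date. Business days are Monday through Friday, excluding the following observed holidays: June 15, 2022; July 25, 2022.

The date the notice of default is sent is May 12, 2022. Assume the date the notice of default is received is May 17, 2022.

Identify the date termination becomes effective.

The last day of the cure period: 12 business days after Tuesday, May 17, 2022, skipping weekends — May 18, May 19, May 20, May 23, …, May 31, Jun 1, Jun 2 — lands on Thursday, June 2, 2022.
The date termination becomes effective: 26 calendar days after June 2, 2022 is June 28, 2022.

June 28, 2022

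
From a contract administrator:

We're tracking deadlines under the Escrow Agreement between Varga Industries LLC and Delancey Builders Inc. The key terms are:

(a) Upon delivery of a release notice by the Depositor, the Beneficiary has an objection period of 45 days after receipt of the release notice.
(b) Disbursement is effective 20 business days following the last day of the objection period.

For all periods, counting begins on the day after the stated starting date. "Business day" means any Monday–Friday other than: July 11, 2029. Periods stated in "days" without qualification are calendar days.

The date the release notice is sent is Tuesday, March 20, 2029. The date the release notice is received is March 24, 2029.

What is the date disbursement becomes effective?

The last day of the objection period: March 24, 2029 + 45 days = May 8, 2029.
The date disbursement becomes effective: counting 20 business days from Tuesday, May 8, 2029 (May 9, May 10, May 11, May 14, …, Jun 1, Jun 4, Jun 5, skipping weekends) reaches Tuesday, June 5, 2029.

June 5, 2029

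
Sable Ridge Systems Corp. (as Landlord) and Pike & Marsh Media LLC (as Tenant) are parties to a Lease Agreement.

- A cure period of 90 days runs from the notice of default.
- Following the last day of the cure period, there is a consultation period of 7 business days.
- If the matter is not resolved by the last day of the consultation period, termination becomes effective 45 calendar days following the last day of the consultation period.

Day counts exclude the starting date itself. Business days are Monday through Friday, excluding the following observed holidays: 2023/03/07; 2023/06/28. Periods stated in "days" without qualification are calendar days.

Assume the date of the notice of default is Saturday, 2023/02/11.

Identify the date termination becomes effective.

The last day of the cure period: 2023/02/11 + 90 days = 2023/05/12.
The last day of the consultation period: counting 7 business days from Friday, 2023/05/12 (May 15, May 16, May 17, May 18, May 19, May 22, May 23, skipping weekends) reaches Tuesday, 2023/05/23.
The date termination becomes effective: 2023/05/23 + 45 days = 2023/07/07.

2023/07/07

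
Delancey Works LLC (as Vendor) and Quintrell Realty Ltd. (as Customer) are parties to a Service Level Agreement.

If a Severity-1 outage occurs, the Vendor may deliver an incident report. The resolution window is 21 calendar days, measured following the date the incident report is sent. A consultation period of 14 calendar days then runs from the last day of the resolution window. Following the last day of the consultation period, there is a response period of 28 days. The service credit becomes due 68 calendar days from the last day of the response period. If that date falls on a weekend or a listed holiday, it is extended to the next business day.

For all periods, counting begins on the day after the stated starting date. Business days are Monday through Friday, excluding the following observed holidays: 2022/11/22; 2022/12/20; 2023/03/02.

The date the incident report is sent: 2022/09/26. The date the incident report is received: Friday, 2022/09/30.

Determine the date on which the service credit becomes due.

The last day of the resolution window: 21 calendar days after 2022/09/26 is 2022/10/17.
The last day of the consultation period: 14 calendar days after 2022/10/17 is 2022/10/31.
The last day of the response period: 28 calendar days after 2022/10/31 is 2022/11/28.
The date on which the service credit becomes due: 68 calendar days after 2022/11/28 is 2023/02/04. That falls on a Saturday, so it rolls to the next business day, Monday, 2023/02/06.

2023/02/06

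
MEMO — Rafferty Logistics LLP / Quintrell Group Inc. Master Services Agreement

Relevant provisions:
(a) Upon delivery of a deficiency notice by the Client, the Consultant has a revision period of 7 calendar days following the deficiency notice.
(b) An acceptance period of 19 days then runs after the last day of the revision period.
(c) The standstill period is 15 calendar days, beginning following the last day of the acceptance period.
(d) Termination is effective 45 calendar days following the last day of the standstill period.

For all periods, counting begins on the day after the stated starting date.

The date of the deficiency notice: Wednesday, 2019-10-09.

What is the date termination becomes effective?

2020-01-03

The last day of the revision period: 2019-10-09 + 7 days = 2019-10-16.
Adding 19 calendar days to 2019-10-16 gives 2019-11-04, which is the last day of the acceptance period.
Adding 15 calendar days to 2019-11-04 gives 2019-11-19, which is the last day of the standstill period.
The date termination becomes effective: 2019-11-19 + 45 days = 2020-01-03.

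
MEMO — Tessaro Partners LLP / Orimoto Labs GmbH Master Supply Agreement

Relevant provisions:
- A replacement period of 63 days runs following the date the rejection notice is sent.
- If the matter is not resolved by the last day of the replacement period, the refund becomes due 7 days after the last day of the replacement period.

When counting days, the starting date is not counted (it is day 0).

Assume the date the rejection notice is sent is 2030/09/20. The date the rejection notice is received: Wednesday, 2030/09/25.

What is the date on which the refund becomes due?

Adding 63 calendar days to 2030/09/20 gives 2030/11/22, which is the last day of the replacement period.
The date on which the refund becomes due: 2030/11/22 + 7 days = 2030/11/29.

2030/11/29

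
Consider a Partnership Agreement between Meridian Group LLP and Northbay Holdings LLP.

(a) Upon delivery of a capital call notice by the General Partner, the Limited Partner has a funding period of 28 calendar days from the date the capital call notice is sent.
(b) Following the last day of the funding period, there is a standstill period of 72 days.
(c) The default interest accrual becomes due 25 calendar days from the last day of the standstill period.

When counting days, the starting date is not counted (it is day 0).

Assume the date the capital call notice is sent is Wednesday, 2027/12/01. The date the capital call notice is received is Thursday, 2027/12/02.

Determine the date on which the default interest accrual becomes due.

The last day of the funding period: 2027/12/01 + 28 days = 2027/12/29.
Adding 72 calendar days to 2027/12/29 gives 2028/03/10, which is the last day of the standstill period.
Adding 25 calendar days to 2028/03/10 gives 2028/04/04, which is the date on which the default interest accrual becomes due.

2028/04/04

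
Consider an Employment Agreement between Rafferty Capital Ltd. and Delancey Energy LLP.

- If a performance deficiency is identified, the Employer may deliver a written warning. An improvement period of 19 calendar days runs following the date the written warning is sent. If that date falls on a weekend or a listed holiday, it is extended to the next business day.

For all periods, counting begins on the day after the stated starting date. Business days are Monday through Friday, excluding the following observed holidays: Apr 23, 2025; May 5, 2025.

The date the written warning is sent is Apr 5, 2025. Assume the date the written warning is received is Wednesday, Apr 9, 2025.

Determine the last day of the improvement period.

The last day of the improvement period: Apr 5, 2025 + 19 days = Apr 24, 2025. Apr 24, 2025 is a Thursday and is not a listed holiday, so no roll-forward applies.

Apr 24, 2025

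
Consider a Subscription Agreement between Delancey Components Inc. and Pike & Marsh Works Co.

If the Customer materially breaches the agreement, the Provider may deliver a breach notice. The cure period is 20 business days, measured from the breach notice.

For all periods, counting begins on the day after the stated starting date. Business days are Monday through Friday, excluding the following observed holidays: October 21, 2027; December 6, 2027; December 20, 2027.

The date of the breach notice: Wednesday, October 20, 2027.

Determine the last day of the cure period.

The last day of the cure period: counting 20 business days from Wednesday, October 20, 2027 (Oct 22, Oct 25, Oct 26, Oct 27, …, Nov 16, Nov 17, Nov 18, skipping weekends and the listed holiday on Oct 21) reaches Thursday, November 18, 2027.

November 18, 2027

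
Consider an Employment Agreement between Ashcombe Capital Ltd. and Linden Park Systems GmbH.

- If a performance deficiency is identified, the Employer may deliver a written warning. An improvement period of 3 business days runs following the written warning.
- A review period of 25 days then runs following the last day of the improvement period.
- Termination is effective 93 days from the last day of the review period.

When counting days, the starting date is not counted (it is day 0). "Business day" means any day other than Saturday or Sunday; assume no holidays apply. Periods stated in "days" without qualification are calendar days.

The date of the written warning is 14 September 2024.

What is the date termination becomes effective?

The last day of the improvement period: 3 business days after Saturday, 14 September 2024, skipping weekends — Sep 16, Sep 17, Sep 18 — lands on Wednesday, 18 September 2024.
The last day of the review period: 25 calendar days after 18 September 2024 is 13 October 2024.
The date termination becomes effective: 13 October 2024 + 93 days = 14 January 2025.

14 January 2025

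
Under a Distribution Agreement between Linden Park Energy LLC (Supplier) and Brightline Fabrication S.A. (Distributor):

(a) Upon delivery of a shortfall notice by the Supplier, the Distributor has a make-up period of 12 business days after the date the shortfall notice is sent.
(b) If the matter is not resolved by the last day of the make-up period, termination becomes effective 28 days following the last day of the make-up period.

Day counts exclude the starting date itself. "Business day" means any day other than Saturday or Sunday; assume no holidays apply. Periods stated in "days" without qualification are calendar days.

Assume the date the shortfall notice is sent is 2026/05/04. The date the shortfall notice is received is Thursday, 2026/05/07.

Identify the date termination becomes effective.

From Monday, 2026/05/04, 12 business days (May 5, May 6, May 7, May 8, …, May 18, May 19, May 20, skipping weekends) brings us to Wednesday, 2026/05/20, which is the last day of the make-up period.
The date termination becomes effective: 2026/05/20 + 28 days = 2026/06/17.

2026/06/17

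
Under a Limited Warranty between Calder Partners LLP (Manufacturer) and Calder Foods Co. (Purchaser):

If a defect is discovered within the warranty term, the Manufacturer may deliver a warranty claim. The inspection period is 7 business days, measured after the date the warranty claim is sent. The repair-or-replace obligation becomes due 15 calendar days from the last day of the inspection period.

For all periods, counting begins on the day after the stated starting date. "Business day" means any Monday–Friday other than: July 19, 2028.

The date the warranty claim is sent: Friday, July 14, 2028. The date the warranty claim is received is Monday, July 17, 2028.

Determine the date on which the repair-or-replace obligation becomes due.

The last day of the inspection period: counting 7 business days from Friday, July 14, 2028 (Jul 17, Jul 18, Jul 20, Jul 21, Jul 24, Jul 25, Jul 26, skipping weekends and the listed holiday on Jul 19) reaches Wednesday, July 26, 2028.
The date on which the repair-or-replace obligation becomes due: July 26, 2028 + 15 days = August 10, 2028.

August 10, 2028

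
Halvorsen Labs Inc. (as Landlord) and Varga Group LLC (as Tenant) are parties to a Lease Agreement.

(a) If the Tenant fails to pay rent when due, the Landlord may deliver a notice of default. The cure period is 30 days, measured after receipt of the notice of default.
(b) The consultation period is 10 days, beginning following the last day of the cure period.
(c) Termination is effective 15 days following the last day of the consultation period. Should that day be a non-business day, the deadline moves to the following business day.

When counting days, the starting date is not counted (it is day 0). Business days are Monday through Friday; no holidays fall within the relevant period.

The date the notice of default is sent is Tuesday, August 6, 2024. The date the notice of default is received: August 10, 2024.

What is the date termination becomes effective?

October 4, 2024

Adding 30 calendar days to August 10, 2024 gives September 9, 2024, which is the last day of the cure period.
Adding 10 calendar days to September 9, 2024 gives September 19, 2024, which is the last day of the consultation period.
Adding 15 calendar days to September 19, 2024 gives October 4, 2024, which is the date termination becomes effective. October 4, 2024 is a Friday, so no roll-forward applies.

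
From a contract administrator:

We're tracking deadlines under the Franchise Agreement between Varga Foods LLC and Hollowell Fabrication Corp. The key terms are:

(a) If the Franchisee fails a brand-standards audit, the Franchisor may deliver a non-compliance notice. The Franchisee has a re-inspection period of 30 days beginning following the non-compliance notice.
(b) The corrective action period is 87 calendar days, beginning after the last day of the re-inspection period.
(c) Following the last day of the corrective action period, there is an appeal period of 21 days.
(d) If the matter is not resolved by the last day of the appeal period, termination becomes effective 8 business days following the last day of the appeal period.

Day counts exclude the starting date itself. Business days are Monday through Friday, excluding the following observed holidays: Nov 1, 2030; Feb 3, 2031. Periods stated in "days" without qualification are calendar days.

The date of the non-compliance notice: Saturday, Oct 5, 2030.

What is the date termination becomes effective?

Mar 4, 2031

The last day of the re-inspection period: Oct 5, 2030 + 30 days = Nov 4, 2030.
Adding 87 calendar days to Nov 4, 2030 gives Jan 30, 2031, which is the last day of the corrective action period.
The last day of the appeal period: Jan 30, 2031 + 21 days = Feb 20, 2031.
The date termination becomes effective: 8 business days after Thursday, Feb 20, 2031, skipping weekends — Feb 21, Feb 24, Feb 25, Feb 26, Feb 27, Feb 28, Mar 3, Mar 4 — lands on Tuesday, Mar 4, 2031.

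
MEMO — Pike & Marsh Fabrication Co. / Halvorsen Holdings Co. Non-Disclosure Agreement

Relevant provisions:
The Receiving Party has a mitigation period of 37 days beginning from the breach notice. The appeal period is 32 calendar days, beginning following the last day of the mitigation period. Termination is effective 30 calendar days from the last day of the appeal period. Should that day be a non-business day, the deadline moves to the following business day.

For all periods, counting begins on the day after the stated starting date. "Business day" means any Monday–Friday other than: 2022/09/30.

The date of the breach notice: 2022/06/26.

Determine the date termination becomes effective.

2022/10/03

The last day of the mitigation period: 2022/06/26 + 37 days = 2022/08/02.
The last day of the appeal period: 2022/08/02 + 32 days = 2022/09/03.
The date termination becomes effective: 30 calendar days after 2022/09/03 is 2022/10/03. 2022/10/03 is a Monday and is not a listed holiday, so no roll-forward applies.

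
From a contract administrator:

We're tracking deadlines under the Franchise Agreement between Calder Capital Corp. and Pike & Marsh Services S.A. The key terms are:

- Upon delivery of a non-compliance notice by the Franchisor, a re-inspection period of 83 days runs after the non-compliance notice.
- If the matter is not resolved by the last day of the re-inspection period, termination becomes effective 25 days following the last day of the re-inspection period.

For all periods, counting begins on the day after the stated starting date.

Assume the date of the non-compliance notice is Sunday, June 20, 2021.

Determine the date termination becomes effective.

October 6, 2021

Adding 83 calendar days to June 20, 2021 gives September 11, 2021, which is the last day of the re-inspection period.
The date termination becomes effective: 25 calendar days after September 11, 2021 is October 6, 2021.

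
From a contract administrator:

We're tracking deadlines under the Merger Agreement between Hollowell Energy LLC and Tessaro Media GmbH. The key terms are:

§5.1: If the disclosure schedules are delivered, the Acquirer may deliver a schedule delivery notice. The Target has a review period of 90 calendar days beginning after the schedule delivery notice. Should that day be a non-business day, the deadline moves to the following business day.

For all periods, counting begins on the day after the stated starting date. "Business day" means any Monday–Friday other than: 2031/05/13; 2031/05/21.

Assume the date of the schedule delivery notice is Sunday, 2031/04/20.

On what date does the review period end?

Adding 90 calendar days to 2031/04/20 gives 2031/07/19, which is the last day of the review period. That falls on a Saturday, so it rolls to the next business day, Monday, 2031/07/21.

2031/07/21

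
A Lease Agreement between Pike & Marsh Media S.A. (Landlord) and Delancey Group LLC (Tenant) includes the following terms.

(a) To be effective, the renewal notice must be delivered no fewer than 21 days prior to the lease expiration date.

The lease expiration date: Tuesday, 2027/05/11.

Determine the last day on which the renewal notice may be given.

Counting back 21 calendar days from 2027/05/11 gives 2027/04/20.

2027/04/20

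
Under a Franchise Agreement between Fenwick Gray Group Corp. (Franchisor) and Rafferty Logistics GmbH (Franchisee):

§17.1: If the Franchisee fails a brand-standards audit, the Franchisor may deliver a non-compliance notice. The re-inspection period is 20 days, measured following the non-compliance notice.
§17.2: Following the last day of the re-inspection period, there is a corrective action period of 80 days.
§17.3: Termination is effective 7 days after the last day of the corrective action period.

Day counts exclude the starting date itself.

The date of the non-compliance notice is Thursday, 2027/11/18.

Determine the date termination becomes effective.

2028/03/04

The last day of the re-inspection period: 2027/11/18 + 20 days = 2027/12/08.
Adding 80 calendar days to 2027/12/08 gives 2028/02/26, which is the last day of the corrective action period.
The date termination becomes effective: 7 calendar days after 2028/02/26 is 2028/03/04.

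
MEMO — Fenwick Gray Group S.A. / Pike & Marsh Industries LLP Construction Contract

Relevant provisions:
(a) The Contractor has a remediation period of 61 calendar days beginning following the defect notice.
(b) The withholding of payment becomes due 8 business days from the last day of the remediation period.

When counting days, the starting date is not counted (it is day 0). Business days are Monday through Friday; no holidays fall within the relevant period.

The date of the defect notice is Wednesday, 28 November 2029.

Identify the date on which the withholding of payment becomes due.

7 February 2030

Adding 61 calendar days to 28 November 2029 gives 28 January 2030, which is the last day of the remediation period.
From Monday, 28 January 2030, 8 business days (Jan 29, Jan 30, Jan 31, Feb 1, Feb 4, Feb 5, Feb 6, Feb 7, skipping weekends) brings us to Thursday, 7 February 2030, which is the date on which the withholding of payment becomes due.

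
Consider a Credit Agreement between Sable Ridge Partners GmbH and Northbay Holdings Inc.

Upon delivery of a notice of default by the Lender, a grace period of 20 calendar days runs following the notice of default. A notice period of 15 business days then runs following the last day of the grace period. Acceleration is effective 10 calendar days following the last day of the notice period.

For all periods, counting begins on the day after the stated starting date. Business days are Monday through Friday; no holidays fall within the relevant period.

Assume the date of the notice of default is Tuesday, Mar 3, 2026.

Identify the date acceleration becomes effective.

Apr 23, 2026

The last day of the grace period: 20 calendar days after Mar 3, 2026 is Mar 23, 2026.
The last day of the notice period: counting 15 business days from Monday, Mar 23, 2026 (Mar 24, Mar 25, Mar 26, Mar 27, …, Apr 9, Apr 10, Apr 13, skipping weekends) reaches Monday, Apr 13, 2026.
The date acceleration becomes effective: Apr 13, 2026 + 10 days = Apr 23, 2026.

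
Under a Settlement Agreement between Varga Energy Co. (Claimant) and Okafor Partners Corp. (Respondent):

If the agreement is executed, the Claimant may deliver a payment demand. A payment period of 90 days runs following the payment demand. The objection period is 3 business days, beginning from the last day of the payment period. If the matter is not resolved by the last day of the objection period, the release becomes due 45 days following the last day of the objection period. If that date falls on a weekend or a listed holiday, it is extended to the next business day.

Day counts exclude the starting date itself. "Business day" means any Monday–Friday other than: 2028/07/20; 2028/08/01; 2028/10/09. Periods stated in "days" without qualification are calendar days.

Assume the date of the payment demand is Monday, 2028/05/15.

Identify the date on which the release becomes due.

The last day of the payment period: 2028/05/15 + 90 days = 2028/08/13.
From Sunday, 2028/08/13, 3 business days (Aug 14, Aug 15, Aug 16, skipping weekends) brings us to Wednesday, 2028/08/16, which is the last day of the objection period.
The date on which the release becomes due: 45 calendar days after 2028/08/16 is 2028/09/30. That falls on a Saturday, so it rolls to the next business day, Monday, 2028/10/02.

2028/10/02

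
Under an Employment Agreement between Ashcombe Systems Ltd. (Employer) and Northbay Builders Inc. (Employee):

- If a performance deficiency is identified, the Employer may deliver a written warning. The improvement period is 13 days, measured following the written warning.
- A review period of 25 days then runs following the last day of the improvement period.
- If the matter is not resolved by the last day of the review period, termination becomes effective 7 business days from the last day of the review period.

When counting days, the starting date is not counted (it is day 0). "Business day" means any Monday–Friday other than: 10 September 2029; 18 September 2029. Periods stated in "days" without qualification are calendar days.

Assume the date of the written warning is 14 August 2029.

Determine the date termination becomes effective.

2 October 2029

The last day of the improvement period: 14 August 2029 + 13 days = 27 August 2029.
The last day of the review period: 25 calendar days after 27 August 2029 is 21 September 2029.
The date termination becomes effective: 7 business days after Friday, 21 September 2029, skipping weekends — Sep 24, Sep 25, Sep 26, Sep 27, Sep 28, Oct 1, Oct 2 — lands on Tuesday, 2 October 2029.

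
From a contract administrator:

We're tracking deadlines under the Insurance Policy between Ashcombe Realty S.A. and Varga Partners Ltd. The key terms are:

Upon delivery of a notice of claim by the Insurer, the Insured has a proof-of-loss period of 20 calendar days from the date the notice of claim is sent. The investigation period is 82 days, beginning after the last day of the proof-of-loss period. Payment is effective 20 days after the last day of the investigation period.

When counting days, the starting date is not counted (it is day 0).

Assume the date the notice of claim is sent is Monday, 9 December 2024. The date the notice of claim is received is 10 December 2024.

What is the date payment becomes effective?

The last day of the proof-of-loss period: 20 calendar days after 9 December 2024 is 29 December 2024.
The last day of the investigation period: 29 December 2024 + 82 days = 21 March 2025.
Adding 20 calendar days to 21 March 2025 gives 10 April 2025, which is the date payment becomes effective.

10 April 2025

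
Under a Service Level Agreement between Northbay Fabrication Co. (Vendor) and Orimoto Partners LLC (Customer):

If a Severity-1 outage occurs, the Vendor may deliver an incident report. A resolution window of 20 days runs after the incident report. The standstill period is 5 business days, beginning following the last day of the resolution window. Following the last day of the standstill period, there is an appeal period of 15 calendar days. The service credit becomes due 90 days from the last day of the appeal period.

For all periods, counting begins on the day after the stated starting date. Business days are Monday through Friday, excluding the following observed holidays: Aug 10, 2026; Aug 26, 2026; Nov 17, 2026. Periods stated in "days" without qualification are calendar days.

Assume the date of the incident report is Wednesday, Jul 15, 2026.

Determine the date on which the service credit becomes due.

Nov 25, 2026

The last day of the resolution window: Jul 15, 2026 + 20 days = Aug 4, 2026.
The last day of the standstill period: 5 business days after Tuesday, Aug 4, 2026, skipping weekends and the listed holiday on Aug 10 — Aug 5, Aug 6, Aug 7, Aug 11, Aug 12 — lands on Wednesday, Aug 12, 2026.
Adding 15 calendar days to Aug 12, 2026 gives Aug 27, 2026, which is the last day of the appeal period.
Adding 90 calendar days to Aug 27, 2026 gives Nov 25, 2026, which is the date on which the service credit becomes due.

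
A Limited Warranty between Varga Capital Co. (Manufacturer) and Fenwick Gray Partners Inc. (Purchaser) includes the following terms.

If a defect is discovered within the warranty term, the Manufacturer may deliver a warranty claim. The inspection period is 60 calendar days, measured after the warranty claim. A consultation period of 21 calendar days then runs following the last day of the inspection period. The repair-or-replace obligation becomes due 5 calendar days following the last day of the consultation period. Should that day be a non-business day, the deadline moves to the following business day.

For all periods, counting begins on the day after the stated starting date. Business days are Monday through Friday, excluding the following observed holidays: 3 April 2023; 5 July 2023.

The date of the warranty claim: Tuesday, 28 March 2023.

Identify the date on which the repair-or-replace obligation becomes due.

22 June 2023

Adding 60 calendar days to 28 March 2023 gives 27 May 2023, which is the last day of the inspection period.
The last day of the consultation period: 21 calendar days after 27 May 2023 is 17 June 2023.
The date on which the repair-or-replace obligation becomes due: 5 calendar days after 17 June 2023 is 22 June 2023. 22 June 2023 is a Thursday and is not a listed holiday, so no roll-forward applies.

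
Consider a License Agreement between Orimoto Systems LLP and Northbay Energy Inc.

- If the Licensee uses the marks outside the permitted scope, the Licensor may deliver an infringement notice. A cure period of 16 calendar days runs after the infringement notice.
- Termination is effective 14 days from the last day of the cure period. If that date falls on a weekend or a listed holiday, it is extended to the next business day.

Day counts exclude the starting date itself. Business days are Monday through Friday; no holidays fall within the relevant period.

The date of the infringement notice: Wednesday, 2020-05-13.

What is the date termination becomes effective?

Adding 16 calendar days to 2020-05-13 gives 2020-05-29, which is the last day of the cure period.
The date termination becomes effective: 2020-05-29 + 14 days = 2020-06-12. 2020-06-12 is a Friday, so no roll-forward applies.

2020-06-12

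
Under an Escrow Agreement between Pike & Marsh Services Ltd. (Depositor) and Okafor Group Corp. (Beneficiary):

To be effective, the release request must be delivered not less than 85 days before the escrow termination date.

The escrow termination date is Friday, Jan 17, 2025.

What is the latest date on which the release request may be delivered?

Jan 17, 2025 minus 85 days is Oct 24, 2024.

Oct 24, 2024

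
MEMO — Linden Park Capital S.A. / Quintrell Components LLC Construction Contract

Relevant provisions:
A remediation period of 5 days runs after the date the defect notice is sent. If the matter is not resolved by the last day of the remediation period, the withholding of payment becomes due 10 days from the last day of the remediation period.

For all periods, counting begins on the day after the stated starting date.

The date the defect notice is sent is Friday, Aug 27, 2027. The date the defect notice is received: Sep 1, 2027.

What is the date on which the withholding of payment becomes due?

Adding 5 calendar days to Aug 27, 2027 gives Sep 1, 2027, which is the last day of the remediation period.
The date on which the withholding of payment becomes due: 10 calendar days after Sep 1, 2027 is Sep 11, 2027.

Sep 11, 2027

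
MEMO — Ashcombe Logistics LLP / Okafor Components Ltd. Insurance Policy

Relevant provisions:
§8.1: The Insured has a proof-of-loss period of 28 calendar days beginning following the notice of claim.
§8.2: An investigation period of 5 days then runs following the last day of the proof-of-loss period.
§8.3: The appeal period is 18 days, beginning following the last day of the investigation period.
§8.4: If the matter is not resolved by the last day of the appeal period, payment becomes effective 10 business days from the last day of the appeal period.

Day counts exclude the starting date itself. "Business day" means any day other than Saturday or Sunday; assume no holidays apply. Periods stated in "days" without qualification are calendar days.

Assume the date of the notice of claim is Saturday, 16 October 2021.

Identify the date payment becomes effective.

Adding 28 calendar days to 16 October 2021 gives 13 November 2021, which is the last day of the proof-of-loss period.
The last day of the investigation period: 5 calendar days after 13 November 2021 is 18 November 2021.
Adding 18 calendar days to 18 November 2021 gives 6 December 2021, which is the last day of the appeal period.
The date payment becomes effective: counting 10 business days from Monday, 6 December 2021 (Dec 7, Dec 8, Dec 9, Dec 10, Dec 13, Dec 14, Dec 15, Dec 16, Dec 17, Dec 20, skipping weekends) reaches Monday, 20 December 2021.

20 December 2021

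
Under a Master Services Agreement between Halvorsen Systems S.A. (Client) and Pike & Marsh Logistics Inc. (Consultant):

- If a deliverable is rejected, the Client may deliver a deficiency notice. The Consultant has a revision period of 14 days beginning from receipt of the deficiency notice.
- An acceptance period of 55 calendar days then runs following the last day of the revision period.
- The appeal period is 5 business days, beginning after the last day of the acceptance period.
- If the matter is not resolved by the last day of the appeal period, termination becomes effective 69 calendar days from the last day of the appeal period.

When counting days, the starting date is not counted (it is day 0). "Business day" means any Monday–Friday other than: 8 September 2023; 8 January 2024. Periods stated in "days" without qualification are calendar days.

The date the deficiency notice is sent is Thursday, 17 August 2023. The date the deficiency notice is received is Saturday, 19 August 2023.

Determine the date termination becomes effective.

11 January 2024

The last day of the revision period: 14 calendar days after 19 August 2023 is 2 September 2023.
Adding 55 calendar days to 2 September 2023 gives 27 October 2023, which is the last day of the acceptance period.
From Friday, 27 October 2023, 5 business days (Oct 30, Oct 31, Nov 1, Nov 2, Nov 3, skipping weekends) brings us to Friday, 3 November 2023, which is the last day of the appeal period.
The date termination becomes effective: 3 November 2023 + 69 days = 11 January 2024.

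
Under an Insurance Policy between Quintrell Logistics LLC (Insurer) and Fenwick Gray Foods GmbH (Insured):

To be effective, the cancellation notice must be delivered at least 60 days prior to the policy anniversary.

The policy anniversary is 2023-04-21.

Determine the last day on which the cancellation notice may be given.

2023-04-21 minus 60 days is 2023-02-20.

2023-02-20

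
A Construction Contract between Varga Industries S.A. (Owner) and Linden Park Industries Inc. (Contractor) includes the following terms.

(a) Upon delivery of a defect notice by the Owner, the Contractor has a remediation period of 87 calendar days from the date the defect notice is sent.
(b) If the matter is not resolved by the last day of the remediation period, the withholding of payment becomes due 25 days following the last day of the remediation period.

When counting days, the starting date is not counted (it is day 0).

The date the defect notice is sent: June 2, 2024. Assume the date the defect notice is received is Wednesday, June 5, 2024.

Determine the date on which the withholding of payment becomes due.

The last day of the remediation period: 87 calendar days after June 2, 2024 is August 28, 2024.
The date on which the withholding of payment becomes due: 25 calendar days after August 28, 2024 is September 22, 2024.

September 22, 2024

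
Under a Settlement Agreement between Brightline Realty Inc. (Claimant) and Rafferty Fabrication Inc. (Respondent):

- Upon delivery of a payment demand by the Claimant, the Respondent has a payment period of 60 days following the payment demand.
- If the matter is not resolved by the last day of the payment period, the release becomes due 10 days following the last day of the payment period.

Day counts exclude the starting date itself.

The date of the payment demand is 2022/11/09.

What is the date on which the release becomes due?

2023/01/18

The last day of the payment period: 2022/11/09 + 60 days = 2023/01/08.
Adding 10 calendar days to 2023/01/08 gives 2023/01/18, which is the date on which the release becomes due.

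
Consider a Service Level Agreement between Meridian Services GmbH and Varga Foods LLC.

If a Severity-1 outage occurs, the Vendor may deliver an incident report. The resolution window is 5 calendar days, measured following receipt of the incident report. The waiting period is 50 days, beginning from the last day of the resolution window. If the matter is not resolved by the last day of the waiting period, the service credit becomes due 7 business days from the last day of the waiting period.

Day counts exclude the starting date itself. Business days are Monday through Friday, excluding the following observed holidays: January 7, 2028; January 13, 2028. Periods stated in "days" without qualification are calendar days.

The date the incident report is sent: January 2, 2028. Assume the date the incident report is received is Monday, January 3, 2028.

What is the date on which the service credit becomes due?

March 7, 2028

The last day of the resolution window: January 3, 2028 + 5 days = January 8, 2028.
The last day of the waiting period: 50 calendar days after January 8, 2028 is February 27, 2028.
From Sunday, February 27, 2028, 7 business days (Feb 28, Feb 29, Mar 1, Mar 2, Mar 3, Mar 6, Mar 7, skipping weekends) brings us to Tuesday, March 7, 2028, which is the date on which the service credit becomes due.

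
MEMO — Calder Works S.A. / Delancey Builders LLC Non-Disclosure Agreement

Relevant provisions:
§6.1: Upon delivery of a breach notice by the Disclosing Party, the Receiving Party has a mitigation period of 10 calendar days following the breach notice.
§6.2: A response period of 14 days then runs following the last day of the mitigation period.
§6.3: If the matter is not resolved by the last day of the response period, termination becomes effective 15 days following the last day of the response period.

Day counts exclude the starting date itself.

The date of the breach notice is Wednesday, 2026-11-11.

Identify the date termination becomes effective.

The last day of the mitigation period: 2026-11-11 + 10 days = 2026-11-21.
The last day of the response period: 14 calendar days after 2026-11-21 is 2026-12-05.
The date termination becomes effective: 2026-12-05 + 15 days = 2026-12-20.

2026-12-20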